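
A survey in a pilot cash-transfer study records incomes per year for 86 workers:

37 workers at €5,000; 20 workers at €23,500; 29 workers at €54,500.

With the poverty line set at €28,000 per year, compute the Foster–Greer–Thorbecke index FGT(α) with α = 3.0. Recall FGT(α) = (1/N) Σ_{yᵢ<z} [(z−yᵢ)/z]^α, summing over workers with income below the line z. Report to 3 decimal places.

0.239

Incomes under z: 37×€5,000, 20×€23,500 (q = 57 of N = 86).
Gap ratios (z−y)/z: (28000−5000)/28000 = 0.8214 (×37); (28000−23500)/28000 = 0.1607 (×20).
Raised to α = 3.0: 0.55425 (×37); 0.00415 (×20).
Sum = 20.590447; FGT(3.0) = 20.590447 / 86 = 0.239.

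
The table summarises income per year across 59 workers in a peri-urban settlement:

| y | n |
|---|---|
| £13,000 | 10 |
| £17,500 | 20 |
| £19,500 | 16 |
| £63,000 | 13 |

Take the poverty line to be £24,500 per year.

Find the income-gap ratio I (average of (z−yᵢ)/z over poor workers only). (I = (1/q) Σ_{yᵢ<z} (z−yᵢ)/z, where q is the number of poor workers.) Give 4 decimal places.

0.2972

Below z: 10×£13,000, 20×£17,500, 16×£19,500 (q = 46 of N = 59).
Shortfall ratios (z−y)/z: 0.4694 (×10), 0.2857 (×20), 0.2041 (×16); sum = 13.673469.
I averages over the q = 46 poor units only: 13.673469 / 46 = 0.2972.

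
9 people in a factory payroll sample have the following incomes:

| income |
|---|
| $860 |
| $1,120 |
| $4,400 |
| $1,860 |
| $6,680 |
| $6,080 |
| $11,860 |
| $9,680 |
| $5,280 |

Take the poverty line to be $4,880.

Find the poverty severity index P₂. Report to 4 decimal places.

0.1850

Incomes under z: $860, $1,120, $1,860, $4,400 (q = 4 of N = 9).
Gap ratios (z−y)/z: (4880−860)/4880 = 0.8238; (4880−1120)/4880 = 0.7705; (4880−1860)/4880 = 0.6189; (4880−4400)/4880 = 0.0984.
Squared: 0.6786; 0.5937; 0.3830; 0.0097.
Sum = 1.664909; P₂ = 1.664909 / 9 = 0.1850.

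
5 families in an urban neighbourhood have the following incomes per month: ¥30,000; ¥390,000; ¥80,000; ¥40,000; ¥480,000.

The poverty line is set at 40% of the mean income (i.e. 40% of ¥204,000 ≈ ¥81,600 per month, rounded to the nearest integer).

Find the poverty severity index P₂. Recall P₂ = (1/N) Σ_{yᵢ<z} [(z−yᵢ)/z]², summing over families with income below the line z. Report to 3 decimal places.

Incomes under z: ¥30,000, ¥40,000, ¥80,000 (q = 3 of N = 5).
Normalized shortfalls: (81600−30000)/81600 = 0.6324; (81600−40000)/81600 = 0.5098; (81600−80000)/81600 = 0.0196.
Squared: 0.3999; 0.2599; 0.0004.
Sum = 0.660155; P₂ = 0.660155 / 5 = 0.132.

0.132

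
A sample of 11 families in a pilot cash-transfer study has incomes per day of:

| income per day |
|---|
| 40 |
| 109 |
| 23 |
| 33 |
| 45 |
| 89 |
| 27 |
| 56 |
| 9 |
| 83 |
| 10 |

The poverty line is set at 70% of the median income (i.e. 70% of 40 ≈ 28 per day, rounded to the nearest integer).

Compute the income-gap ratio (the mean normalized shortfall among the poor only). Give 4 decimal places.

0.3839

Below the line: 9, 10, 23, 27 (q = 4 of N = 11).
Relative gaps: 0.6786, 0.6429, 0.1786, 0.0357; sum = 1.535714.
I averages over the q = 4 poor units only: 1.535714 / 4 = 0.3839.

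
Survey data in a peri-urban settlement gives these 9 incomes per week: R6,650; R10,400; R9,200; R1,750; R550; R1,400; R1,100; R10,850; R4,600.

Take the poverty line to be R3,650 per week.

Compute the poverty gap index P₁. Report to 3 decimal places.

Incomes under z: R550, R1,100, R1,400, R1,750 (q = 4 of N = 9).
Normalized shortfalls: (3650−550)/3650 = 0.8493; (3650−1100)/3650 = 0.6986; (3650−1400)/3650 = 0.6164; (3650−1750)/3650 = 0.5205.
Σ = 2.684932. Dividing by the full population N = 9 gives P₁ = 0.298.

0.298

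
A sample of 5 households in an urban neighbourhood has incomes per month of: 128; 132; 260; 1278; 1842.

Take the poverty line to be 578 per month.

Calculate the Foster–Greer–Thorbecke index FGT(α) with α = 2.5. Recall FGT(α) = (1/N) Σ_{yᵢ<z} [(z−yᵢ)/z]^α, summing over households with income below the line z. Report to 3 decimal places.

Below z: 128, 132, 260 (q = 3 of N = 5).
Gap ratios (z−y)/z: (578−128)/578 = 0.7785; (578−132)/578 = 0.7716; (578−260)/578 = 0.5502.
Raised to α = 2.5: 0.53482; 0.52302; 0.22452.
Sum = 1.282361; FGT(2.5) = 1.282361 / 5 = 0.256.

0.256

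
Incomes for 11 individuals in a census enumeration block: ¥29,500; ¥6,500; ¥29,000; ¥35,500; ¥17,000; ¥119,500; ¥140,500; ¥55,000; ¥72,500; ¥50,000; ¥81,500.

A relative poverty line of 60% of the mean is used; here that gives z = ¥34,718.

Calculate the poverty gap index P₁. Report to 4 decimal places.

Incomes under z: ¥6,500, ¥17,000, ¥29,000, ¥29,500 (q = 4 of N = 11).
Normalized shortfalls: (34718−6500)/34718 = 0.8128; (34718−17000)/34718 = 0.5103; (34718−29000)/34718 = 0.1647; (34718−29500)/34718 = 0.1503.
Σ = 1.638113. Dividing by the full population N = 11 gives P₁ = 0.1489.

0.1489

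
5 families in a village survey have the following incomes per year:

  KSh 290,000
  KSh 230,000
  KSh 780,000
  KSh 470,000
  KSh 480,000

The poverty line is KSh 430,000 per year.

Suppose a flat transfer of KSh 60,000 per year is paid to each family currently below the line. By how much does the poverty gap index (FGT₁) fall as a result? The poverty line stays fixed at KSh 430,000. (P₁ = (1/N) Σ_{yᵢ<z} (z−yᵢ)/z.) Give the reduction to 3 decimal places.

0.056

Before: below the line — KSh 230,000, KSh 290,000; poverty gap index (FGT₁) = 0.15814.
After the KSh 60,000 transfer: below the line — KSh 290,000, KSh 350,000; poverty gap index (FGT₁) = 0.10233.
Reduction = 0.15814 − 0.10233 = 0.056.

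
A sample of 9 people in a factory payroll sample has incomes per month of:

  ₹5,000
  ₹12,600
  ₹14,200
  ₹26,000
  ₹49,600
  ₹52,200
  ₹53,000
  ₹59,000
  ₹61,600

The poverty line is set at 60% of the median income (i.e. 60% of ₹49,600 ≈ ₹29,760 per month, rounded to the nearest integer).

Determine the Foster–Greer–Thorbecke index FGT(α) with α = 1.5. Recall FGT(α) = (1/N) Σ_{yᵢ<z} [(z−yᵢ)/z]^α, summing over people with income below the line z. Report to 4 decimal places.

0.1800

Poor units: ₹5,000, ₹12,600, ₹14,200, ₹26,000 (q = 4 of N = 9).
Relative gaps: (29760−5000)/29760 = 0.8320; (29760−12600)/29760 = 0.5766; (29760−14200)/29760 = 0.5228; (29760−26000)/29760 = 0.1263.
Raised to α = 1.5: 0.75889; 0.43785; 0.37806; 0.04491.
Sum = 1.619710; FGT(1.5) = 1.619710 / 9 = 0.1800.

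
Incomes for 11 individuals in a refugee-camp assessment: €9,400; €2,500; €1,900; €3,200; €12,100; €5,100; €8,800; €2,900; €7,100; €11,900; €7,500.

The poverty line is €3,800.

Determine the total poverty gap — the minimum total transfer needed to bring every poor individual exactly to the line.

€4,700

Incomes under z: €1,900, €2,500, €2,900, €3,200 (q = 4 of N = 11).
Individual gaps: 3800−1900 = 1900; 3800−2500 = 1300; 3800−2900 = 900; 3800−3200 = 600.
Aggregate gap = €4,700.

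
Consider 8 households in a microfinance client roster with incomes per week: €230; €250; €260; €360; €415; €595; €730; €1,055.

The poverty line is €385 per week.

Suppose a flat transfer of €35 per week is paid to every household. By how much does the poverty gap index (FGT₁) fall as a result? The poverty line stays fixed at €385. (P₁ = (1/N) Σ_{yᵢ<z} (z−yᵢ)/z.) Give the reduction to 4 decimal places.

0.0422

Before: below the line — €230, €250, €260, €360; poverty gap index (FGT₁) = 0.142857.
After the €35 transfer: below the line — €265, €285, €295; poverty gap index (FGT₁) = 0.100649.
Reduction = 0.142857 − 0.100649 = 0.0422.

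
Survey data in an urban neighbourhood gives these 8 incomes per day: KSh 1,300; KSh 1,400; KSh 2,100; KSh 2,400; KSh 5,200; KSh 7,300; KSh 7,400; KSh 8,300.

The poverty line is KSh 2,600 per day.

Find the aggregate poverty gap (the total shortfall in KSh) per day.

KSh 3,200

Below the line: KSh 1,300, KSh 1,400, KSh 2,100, KSh 2,400 (q = 4 of N = 8).
Individual gaps: 2600−1300 = 1300; 2600−1400 = 1200; 2600−2100 = 500; 2600−2400 = 200.
Aggregate gap = KSh 3,200.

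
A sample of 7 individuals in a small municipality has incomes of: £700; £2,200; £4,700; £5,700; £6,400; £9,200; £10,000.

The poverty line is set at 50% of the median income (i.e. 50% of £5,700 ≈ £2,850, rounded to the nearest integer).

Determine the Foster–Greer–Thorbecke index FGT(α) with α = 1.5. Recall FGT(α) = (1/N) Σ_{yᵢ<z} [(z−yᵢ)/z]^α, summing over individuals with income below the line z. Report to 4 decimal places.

0.1092

Poor units: £700, £2,200 (q = 2 of N = 7).
Shortfall ratios: (2850−700)/2850 = 0.7544; (2850−2200)/2850 = 0.2281.
Raised to α = 1.5: 0.65522; 0.10892.
Sum = 0.764144; FGT(1.5) = 0.764144 / 7 = 0.1092.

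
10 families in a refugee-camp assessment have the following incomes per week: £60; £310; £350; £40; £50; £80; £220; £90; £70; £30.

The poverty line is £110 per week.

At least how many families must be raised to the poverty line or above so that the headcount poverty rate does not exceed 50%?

2

Currently q = 7 of N = 10 are below the line (H = 0.700).
A headcount ratio of at most 50% allows at most ⌊0.50 × 10⌋ = 5 poor families.
So at least 7 − 5 = 2 must be lifted.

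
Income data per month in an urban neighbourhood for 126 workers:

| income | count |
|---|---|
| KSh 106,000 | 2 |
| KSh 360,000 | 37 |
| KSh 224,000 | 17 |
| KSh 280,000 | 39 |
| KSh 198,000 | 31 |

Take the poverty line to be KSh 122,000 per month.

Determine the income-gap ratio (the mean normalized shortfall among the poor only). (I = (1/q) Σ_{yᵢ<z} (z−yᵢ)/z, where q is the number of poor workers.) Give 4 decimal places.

0.1311

Below the line: 2×KSh 106,000 (q = 2 of N = 126).
Shortfall ratios (z−y)/z: 0.1311 (×2); sum = 0.262295.
The income-gap ratio divides by q (the poor only): 0.262295 / 2 = 0.1311.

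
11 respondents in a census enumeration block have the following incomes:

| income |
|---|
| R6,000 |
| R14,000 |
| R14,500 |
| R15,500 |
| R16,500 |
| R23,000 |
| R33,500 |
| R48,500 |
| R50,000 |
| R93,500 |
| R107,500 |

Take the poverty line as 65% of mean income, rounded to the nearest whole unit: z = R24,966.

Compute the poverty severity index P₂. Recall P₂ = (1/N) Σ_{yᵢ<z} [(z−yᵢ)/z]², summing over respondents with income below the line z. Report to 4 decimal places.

0.1101

Below z: R6,000, R14,000, R14,500, R15,500, R16,500, R23,000 (q = 6 of N = 11).
Normalized shortfalls: (24966−6000)/24966 = 0.7597; (24966−14000)/24966 = 0.4392; (24966−14500)/24966 = 0.4192; (24966−15500)/24966 = 0.3792; (24966−16500)/24966 = 0.3391; (24966−23000)/24966 = 0.0787.
Squared: 0.5771; 0.1929; 0.1757; 0.1438; 0.1150; 0.0062.
Sum = 1.210720; P₂ = 1.210720 / 11 = 0.1101.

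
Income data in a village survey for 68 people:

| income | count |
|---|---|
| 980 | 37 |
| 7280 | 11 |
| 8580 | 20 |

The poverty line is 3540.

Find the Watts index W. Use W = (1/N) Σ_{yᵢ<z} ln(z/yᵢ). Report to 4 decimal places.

Below the line: 37×980 (q = 37 of N = 68).
Log gaps: ln(3540/980) = 1.2843 (×37).
W = 47.520189 / 68 = 0.6988.

0.6988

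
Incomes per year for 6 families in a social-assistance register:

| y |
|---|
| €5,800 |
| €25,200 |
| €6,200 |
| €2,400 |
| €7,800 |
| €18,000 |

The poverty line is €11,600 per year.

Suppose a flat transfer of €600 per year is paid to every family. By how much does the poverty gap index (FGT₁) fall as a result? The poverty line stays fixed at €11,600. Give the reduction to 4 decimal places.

Before: below the line — €2,400, €5,800, €6,200, €7,800; poverty gap index (FGT₁) = 0.347701.
After the €600 transfer: below the line — €3,000, €6,400, €6,800, €8,400; poverty gap index (FGT₁) = 0.313218.
Reduction = 0.347701 − 0.313218 = 0.0345.

0.0345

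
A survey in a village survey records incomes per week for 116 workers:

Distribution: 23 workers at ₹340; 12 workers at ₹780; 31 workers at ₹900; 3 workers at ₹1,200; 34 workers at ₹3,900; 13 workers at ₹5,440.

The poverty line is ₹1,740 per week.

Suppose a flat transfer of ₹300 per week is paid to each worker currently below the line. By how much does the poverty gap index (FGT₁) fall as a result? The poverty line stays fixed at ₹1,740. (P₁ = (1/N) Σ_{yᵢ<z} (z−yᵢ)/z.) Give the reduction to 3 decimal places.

0.103

Before: below the line — 23×₹340, 12×₹780, 31×₹900, 3×₹1,200; poverty gap index (FGT₁) = 0.35365.
After the ₹300 transfer: below the line — 23×₹640, 12×₹1,080, 31×₹1,200, 3×₹1,500; poverty gap index (FGT₁) = 0.25109.
Reduction = 0.35365 − 0.25109 = 0.103.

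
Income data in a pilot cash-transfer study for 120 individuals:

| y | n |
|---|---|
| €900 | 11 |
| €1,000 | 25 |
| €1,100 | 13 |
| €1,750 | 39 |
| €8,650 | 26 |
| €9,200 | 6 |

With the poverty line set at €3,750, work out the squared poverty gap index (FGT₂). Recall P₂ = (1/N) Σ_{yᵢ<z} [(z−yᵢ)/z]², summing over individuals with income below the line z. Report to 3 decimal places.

0.312

Below z: 11×€900, 25×€1,000, 13×€1,100, 39×€1,750 (q = 88 of N = 120).
Gap ratios (z−y)/z: (3750−900)/3750 = 0.7600 (×11); (3750−1000)/3750 = 0.7333 (×25); (3750−1100)/3750 = 0.7067 (×13); (3750−1750)/3750 = 0.5333 (×39).
Squared: 0.5776 (×11); 0.5378 (×25); 0.4994 (×13); 0.2844 (×39).
Sum = 37.383289; P₂ = 37.383289 / 120 = 0.312.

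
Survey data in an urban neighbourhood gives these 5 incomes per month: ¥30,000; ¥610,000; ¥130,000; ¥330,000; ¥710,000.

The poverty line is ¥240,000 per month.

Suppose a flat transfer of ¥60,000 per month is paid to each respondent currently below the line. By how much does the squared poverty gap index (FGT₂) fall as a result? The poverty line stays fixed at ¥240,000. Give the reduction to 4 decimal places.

0.1083

Before: below the line — ¥30,000, ¥130,000; squared poverty gap index (FGT₂) = 0.195139.
After the ¥60,000 transfer: below the line — ¥90,000, ¥190,000; squared poverty gap index (FGT₂) = 0.086806.
Reduction = 0.195139 − 0.086806 = 0.1083.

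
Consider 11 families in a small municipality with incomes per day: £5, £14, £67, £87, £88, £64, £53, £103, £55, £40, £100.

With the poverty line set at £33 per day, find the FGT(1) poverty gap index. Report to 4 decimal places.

0.1295

Below the line: £5, £14 (q = 2 of N = 11).
Normalized shortfalls: (33−5)/33 = 0.8485; (33−14)/33 = 0.5758.
Sum of shortfalls = 1.424242; P₁ averages over all N: 1.424242 / 11 = 0.1295.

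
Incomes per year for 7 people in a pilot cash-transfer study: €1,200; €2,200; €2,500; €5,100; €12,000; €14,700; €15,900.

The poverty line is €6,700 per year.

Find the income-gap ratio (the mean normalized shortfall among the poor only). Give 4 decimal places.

0.5896

Poor units: €1,200, €2,200, €2,500, €5,100 (q = 4 of N = 7).
Shortfall ratios (z−y)/z: 0.8209, 0.6716, 0.6269, 0.2388; sum = 2.358209.
The income-gap ratio divides by q (the poor only): 2.358209 / 4 = 0.5896.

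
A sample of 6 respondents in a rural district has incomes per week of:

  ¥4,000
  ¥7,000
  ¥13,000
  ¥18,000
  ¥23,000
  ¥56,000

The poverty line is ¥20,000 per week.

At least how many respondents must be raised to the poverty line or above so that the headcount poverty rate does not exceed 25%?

3

4 of the 6 respondents are poor, so H = 4/6 = 0.667.
A headcount ratio of at most 25% allows at most ⌊0.25 × 6⌋ = 1 poor respondents.
So at least 4 − 1 = 3 must be lifted.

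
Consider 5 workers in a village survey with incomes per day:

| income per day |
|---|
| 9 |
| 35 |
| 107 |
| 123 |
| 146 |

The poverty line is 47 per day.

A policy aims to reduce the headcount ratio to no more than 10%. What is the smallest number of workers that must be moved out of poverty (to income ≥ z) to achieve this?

Currently q = 2 of N = 5 are below the line (H = 0.400).
A headcount ratio of at most 10% allows at most ⌊0.10 × 5⌋ = 0 poor workers.
So at least 2 − 0 = 2 must be lifted.

2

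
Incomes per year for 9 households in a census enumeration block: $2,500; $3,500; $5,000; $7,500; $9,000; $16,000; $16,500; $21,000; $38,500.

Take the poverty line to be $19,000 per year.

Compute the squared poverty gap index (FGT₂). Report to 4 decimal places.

Below the line: $2,500, $3,500, $5,000, $7,500, $9,000, $16,000, $16,500 (q = 7 of N = 9).
Relative gaps: (19000−2500)/19000 = 0.8684; (19000−3500)/19000 = 0.8158; (19000−5000)/19000 = 0.7368; (19000−7500)/19000 = 0.6053; (19000−9000)/19000 = 0.5263; (19000−16000)/19000 = 0.1579; (19000−16500)/19000 = 0.1316.
Squared: 0.7542; 0.6655; 0.5429; 0.3663; 0.2770; 0.0249; 0.0173.
Sum = 2.648199; P₂ = 2.648199 / 9 = 0.2942.

0.2942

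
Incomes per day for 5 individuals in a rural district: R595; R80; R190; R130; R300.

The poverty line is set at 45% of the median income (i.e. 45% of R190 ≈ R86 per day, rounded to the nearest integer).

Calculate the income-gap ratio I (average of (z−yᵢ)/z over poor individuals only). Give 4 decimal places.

Incomes under z: R80 (q = 1 of N = 5).
Shortfall ratios (z−y)/z: 0.0698; sum = 0.069767.
I averages over the q = 1 poor units only: 0.069767 / 1 = 0.0698.

0.0698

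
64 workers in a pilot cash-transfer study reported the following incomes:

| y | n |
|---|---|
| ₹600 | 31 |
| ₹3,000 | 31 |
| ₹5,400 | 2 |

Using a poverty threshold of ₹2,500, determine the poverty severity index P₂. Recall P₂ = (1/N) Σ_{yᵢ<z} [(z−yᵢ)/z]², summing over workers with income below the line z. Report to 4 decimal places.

0.2798

Below the line: 31×₹600 (q = 31 of N = 64).
Shortfall ratios: (2500−600)/2500 = 0.7600 (×31).
Squared: 0.5776 (×31).
Sum = 17.905600; P₂ = 17.905600 / 64 = 0.2798.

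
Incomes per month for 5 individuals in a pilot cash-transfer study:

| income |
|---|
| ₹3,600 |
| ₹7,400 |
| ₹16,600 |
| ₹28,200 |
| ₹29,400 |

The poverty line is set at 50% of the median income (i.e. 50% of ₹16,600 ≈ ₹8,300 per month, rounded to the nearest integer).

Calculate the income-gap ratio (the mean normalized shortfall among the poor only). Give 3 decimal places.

0.337

Incomes under z: ₹3,600, ₹7,400 (q = 2 of N = 5).
Relative gaps: 0.5663, 0.1084; sum = 0.674699.
I averages over the q = 2 poor units only: 0.674699 / 2 = 0.337.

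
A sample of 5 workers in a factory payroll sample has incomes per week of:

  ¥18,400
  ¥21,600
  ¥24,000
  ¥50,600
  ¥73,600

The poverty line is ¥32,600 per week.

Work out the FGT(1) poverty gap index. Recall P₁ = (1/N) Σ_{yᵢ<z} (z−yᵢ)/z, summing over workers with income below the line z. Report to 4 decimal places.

Poor units: ¥18,400, ¥21,600, ¥24,000 (q = 3 of N = 5).
Gap ratios (z−y)/z: (32600−18400)/32600 = 0.4356; (32600−21600)/32600 = 0.3374; (32600−24000)/32600 = 0.2638.
Sum of shortfalls = 1.036810; P₁ averages over all N: 1.036810 / 5 = 0.2074.

0.2074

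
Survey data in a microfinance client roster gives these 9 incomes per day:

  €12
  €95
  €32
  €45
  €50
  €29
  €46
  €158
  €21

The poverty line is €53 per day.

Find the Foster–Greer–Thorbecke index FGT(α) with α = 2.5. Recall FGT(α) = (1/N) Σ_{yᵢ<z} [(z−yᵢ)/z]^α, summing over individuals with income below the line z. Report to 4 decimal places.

0.1180

Poor units: €12, €21, €29, €32, €45, €46, €50 (q = 7 of N = 9).
Relative gaps: (53−12)/53 = 0.7736; (53−21)/53 = 0.6038; (53−29)/53 = 0.4528; (53−32)/53 = 0.3962; (53−45)/53 = 0.1509; (53−46)/53 = 0.1321; (53−50)/53 = 0.0566.
Raised to α = 2.5: 0.52634; 0.28326; 0.13799; 0.09882; 0.00885; 0.00634; 0.00076.
Sum = 1.062368; FGT(2.5) = 1.062368 / 9 = 0.1180.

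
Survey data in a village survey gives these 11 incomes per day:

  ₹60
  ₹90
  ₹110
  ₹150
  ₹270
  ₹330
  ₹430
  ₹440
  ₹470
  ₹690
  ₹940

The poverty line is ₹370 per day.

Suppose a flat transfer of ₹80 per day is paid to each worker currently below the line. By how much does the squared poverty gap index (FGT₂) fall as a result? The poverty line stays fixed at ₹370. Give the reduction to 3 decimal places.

Before: below the line — ₹60, ₹90, ₹110, ₹150, ₹270, ₹330; squared poverty gap index (FGT₂) = 0.20061.
After the ₹80 transfer: below the line — ₹140, ₹170, ₹190, ₹230, ₹350; squared poverty gap index (FGT₂) = 0.09649.
Reduction = 0.20061 − 0.09649 = 0.104.

0.104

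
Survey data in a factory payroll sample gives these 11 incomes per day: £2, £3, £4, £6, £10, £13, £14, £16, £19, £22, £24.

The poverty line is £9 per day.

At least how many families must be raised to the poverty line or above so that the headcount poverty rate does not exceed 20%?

Currently q = 4 of N = 11 are below the line (H = 0.364).
A headcount ratio of at most 20% allows at most ⌊0.20 × 11⌋ = 2 poor families.
So at least 4 − 2 = 2 must be lifted.

2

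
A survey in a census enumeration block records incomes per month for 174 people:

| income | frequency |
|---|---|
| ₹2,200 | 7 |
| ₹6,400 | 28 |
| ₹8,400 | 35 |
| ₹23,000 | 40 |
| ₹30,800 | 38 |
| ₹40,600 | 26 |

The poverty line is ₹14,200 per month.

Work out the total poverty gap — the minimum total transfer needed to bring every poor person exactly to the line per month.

Below the line: 7×₹2,200, 28×₹6,400, 35×₹8,400 (q = 70 of N = 174).
Individual gaps: 7×(14200−2200) = 84000; 28×(14200−6400) = 218400; 35×(14200−8400) = 203000.
Aggregate gap = ₹505,400.

₹505,400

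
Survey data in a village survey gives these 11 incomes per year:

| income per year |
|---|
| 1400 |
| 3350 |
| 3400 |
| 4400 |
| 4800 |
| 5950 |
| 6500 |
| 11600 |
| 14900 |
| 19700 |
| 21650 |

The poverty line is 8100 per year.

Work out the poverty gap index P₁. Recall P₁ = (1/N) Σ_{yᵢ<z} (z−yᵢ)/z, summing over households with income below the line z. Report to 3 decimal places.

0.302

Below the line: 1400, 3350, 3400, 4400, 4800, 5950, 6500 (q = 7 of N = 11).
Relative gaps: (8100−1400)/8100 = 0.8272; (8100−3350)/8100 = 0.5864; (8100−3400)/8100 = 0.5802; (8100−4400)/8100 = 0.4568; (8100−4800)/8100 = 0.4074; (8100−5950)/8100 = 0.2654; (8100−6500)/8100 = 0.1975.
Σ = 3.320988. Dividing by the full population N = 11 gives P₁ = 0.302.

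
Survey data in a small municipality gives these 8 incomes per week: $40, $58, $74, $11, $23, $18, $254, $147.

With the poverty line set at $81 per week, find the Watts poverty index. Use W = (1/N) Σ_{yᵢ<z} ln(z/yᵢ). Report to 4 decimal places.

Below z: $11, $18, $23, $40, $58, $74 (q = 6 of N = 8).
Log shortfalls: ln(81/11) = 1.9966; ln(81/18) = 1.5041; ln(81/23) = 1.2590; ln(81/40) = 0.7056; ln(81/58) = 0.3340; ln(81/74) = 0.0904.
W = 5.889546 / 8 = 0.7362.

0.7362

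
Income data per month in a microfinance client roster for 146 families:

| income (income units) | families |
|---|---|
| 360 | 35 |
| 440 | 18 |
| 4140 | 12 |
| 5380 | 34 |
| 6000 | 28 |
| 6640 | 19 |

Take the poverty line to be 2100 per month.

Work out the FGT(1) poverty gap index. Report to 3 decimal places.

Below the line: 35×360, 18×440 (q = 53 of N = 146).
Relative gaps: (2100−360)/2100 = 0.8286 (×35); (2100−440)/2100 = 0.7905 (×18).
Sum of shortfalls = 43.228571; P₁ averages over all N: 43.228571 / 146 = 0.296.

0.296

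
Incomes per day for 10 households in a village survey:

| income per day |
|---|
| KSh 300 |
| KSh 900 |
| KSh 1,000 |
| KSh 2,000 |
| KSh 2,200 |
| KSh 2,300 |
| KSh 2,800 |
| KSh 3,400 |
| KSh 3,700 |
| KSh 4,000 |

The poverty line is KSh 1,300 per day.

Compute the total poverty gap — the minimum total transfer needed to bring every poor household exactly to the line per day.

KSh 1,700

Poor units: KSh 300, KSh 900, KSh 1,000 (q = 3 of N = 10).
Individual gaps: 1300−300 = 1000; 1300−900 = 400; 1300−1000 = 300.
Aggregate gap = KSh 1,700.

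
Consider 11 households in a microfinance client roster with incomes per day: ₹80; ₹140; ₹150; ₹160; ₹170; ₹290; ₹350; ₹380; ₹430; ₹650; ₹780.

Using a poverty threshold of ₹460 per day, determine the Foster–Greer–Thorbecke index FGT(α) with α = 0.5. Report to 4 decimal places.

Poor units: ₹80, ₹140, ₹150, ₹160, ₹170, ₹290, ₹350, ₹380, ₹430 (q = 9 of N = 11).
Gap ratios (z−y)/z: (460−80)/460 = 0.8261; (460−140)/460 = 0.6957; (460−150)/460 = 0.6739; (460−160)/460 = 0.6522; (460−170)/460 = 0.6304; (460−290)/460 = 0.3696; (460−350)/460 = 0.2391; (460−380)/460 = 0.1739; (460−430)/460 = 0.0652.
Raised to α = 0.5: 0.90889; 0.83406; 0.82092; 0.80757; 0.79400; 0.60792; 0.48901; 0.41703; 0.25538.
Sum = 5.934779; FGT(0.5) = 5.934779 / 11 = 0.5395.

0.5395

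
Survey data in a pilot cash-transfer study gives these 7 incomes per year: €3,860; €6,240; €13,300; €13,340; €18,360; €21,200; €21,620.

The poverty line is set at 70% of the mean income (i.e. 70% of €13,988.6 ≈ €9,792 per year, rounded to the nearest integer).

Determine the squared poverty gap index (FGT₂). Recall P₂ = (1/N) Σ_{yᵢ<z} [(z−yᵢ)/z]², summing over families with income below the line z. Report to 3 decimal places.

0.071

Poor units: €3,860, €6,240 (q = 2 of N = 7).
Relative gaps: (9792−3860)/9792 = 0.6058; (9792−6240)/9792 = 0.3627.
Squared: 0.3670; 0.1316.
Sum = 0.498578; P₂ = 0.498578 / 7 = 0.071.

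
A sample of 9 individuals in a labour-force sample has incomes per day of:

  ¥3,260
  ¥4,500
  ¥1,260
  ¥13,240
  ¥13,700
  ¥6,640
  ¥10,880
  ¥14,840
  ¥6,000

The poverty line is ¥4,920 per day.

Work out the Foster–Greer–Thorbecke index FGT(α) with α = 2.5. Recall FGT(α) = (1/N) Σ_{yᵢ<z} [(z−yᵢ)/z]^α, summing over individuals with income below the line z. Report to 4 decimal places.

0.0606

Below the line: ¥1,260, ¥3,260, ¥4,500 (q = 3 of N = 9).
Normalized shortfalls: (4920−1260)/4920 = 0.7439; (4920−3260)/4920 = 0.3374; (4920−4500)/4920 = 0.0854.
Raised to α = 2.5: 0.47730; 0.06612; 0.00213.
Sum = 0.545551; FGT(2.5) = 0.545551 / 9 = 0.0606.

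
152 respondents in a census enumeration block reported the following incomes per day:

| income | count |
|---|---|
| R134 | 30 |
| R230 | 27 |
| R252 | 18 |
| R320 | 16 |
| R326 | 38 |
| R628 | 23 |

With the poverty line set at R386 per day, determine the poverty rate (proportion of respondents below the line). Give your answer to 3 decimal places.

129 of the 152 respondents have income below R386.
H = 129/152 = 0.849.

0.849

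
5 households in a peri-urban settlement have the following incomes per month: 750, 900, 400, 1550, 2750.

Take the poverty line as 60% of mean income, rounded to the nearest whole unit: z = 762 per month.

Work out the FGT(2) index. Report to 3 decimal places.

Below the line: 400, 750 (q = 2 of N = 5).
Normalized shortfalls: (762−400)/762 = 0.4751; (762−750)/762 = 0.0157.
Squared: 0.2257; 0.0002.
Sum = 0.225935; P₂ = 0.225935 / 5 = 0.045.

0.045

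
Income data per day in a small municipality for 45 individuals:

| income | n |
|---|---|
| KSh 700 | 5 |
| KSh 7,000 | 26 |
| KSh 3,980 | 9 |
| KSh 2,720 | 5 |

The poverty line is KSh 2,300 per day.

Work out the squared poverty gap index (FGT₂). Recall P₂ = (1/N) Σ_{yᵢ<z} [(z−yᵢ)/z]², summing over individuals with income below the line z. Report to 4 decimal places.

0.0538

Incomes under z: 5×KSh 700 (q = 5 of N = 45).
Gap ratios (z−y)/z: (2300−700)/2300 = 0.6957 (×5).
Squared: 0.4839 (×5).
Sum = 2.419660; P₂ = 2.419660 / 45 = 0.0538.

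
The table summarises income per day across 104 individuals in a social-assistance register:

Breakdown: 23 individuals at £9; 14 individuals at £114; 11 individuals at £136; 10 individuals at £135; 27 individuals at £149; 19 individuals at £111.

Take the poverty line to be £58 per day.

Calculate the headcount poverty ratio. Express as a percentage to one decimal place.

23 of the 104 individuals have income below £58.
H = 23/104 = 22.1%.

22.1%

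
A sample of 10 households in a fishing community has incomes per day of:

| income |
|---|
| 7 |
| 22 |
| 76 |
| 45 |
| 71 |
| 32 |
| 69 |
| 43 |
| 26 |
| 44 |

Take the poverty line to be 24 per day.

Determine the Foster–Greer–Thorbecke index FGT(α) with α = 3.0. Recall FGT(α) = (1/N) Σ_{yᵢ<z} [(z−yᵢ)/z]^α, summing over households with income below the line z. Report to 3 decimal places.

Below z: 7, 22 (q = 2 of N = 10).
Normalized shortfalls: (24−7)/24 = 0.7083; (24−22)/24 = 0.0833.
Raised to α = 3.0: 0.35540; 0.00058.
Sum = 0.355975; FGT(3.0) = 0.355975 / 10 = 0.036.

0.036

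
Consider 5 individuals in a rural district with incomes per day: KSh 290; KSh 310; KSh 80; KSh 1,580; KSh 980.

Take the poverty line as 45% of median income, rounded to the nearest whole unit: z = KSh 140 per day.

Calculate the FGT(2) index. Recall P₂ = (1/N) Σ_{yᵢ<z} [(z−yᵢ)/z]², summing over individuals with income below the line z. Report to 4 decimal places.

Poor units: KSh 80 (q = 1 of N = 5).
Gap ratios (z−y)/z: (140−80)/140 = 0.4286.
Squared: 0.1837.
Sum = 0.183673; P₂ = 0.183673 / 5 = 0.0367.

0.0367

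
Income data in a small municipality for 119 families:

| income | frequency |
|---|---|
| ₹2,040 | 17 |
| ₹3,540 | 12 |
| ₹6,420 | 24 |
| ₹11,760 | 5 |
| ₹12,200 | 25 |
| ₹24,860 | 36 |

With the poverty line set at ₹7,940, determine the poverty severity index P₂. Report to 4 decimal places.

Below z: 17×₹2,040, 12×₹3,540, 24×₹6,420 (q = 53 of N = 119).
Shortfall ratios: (7940−2040)/7940 = 0.7431 (×17); (7940−3540)/7940 = 0.5542 (×12); (7940−6420)/7940 = 0.1914 (×24).
Squared: 0.5522 (×17); 0.3071 (×12); 0.0366 (×24).
Sum = 13.951291; P₂ = 13.951291 / 119 = 0.1172.

0.1172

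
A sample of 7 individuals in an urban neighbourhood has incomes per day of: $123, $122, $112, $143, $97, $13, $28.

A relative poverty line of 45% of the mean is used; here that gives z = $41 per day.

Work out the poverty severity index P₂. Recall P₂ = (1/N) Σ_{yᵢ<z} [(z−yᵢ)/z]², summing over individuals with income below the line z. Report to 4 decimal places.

0.0810

Incomes under z: $13, $28 (q = 2 of N = 7).
Gap ratios (z−y)/z: (41−13)/41 = 0.6829; (41−28)/41 = 0.3171.
Squared: 0.4664; 0.1005.
Sum = 0.566924; P₂ = 0.566924 / 7 = 0.0810.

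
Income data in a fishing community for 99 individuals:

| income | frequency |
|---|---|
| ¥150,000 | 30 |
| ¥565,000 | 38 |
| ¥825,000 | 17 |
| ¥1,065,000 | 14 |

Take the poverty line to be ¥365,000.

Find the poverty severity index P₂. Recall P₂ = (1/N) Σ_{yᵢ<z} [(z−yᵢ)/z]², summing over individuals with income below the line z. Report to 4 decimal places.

Poor units: 30×¥150,000 (q = 30 of N = 99).
Shortfall ratios: (365000−150000)/365000 = 0.5890 (×30).
Squared: 0.3470 (×30).
Sum = 10.409082; P₂ = 10.409082 / 99 = 0.1051.

0.1051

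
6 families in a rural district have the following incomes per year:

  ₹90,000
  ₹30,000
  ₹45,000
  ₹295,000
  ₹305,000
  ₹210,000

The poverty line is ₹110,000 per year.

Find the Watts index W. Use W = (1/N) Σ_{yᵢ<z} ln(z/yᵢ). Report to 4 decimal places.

Incomes under z: ₹30,000, ₹45,000, ₹90,000 (q = 3 of N = 6).
Log gaps: ln(110000/30000) = 1.2993; ln(110000/45000) = 0.8938; ln(110000/90000) = 0.2007.
W = 2.393772 / 6 = 0.3990.

0.3990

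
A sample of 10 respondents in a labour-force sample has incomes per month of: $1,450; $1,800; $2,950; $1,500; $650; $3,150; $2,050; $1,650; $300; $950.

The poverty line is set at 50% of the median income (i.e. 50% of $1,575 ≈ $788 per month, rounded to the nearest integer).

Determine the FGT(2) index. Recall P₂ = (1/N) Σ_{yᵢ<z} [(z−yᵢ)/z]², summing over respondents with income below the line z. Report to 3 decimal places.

0.041

Poor units: $300, $650 (q = 2 of N = 10).
Gap ratios (z−y)/z: (788−300)/788 = 0.6193; (788−650)/788 = 0.1751.
Squared: 0.3835; 0.0307.
Sum = 0.414189; P₂ = 0.414189 / 10 = 0.041.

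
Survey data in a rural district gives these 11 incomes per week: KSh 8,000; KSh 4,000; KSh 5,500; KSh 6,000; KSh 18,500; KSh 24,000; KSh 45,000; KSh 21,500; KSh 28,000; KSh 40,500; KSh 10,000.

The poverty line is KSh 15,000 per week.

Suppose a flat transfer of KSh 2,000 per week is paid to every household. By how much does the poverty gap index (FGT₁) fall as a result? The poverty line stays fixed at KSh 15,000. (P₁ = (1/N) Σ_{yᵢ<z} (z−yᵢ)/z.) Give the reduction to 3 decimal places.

Before: below the line — KSh 4,000, KSh 5,500, KSh 6,000, KSh 8,000, KSh 10,000; poverty gap index (FGT₁) = 0.25152.
After the KSh 2,000 transfer: below the line — KSh 6,000, KSh 7,500, KSh 8,000, KSh 10,000, KSh 12,000; poverty gap index (FGT₁) = 0.19091.
Reduction = 0.25152 − 0.19091 = 0.061.

0.061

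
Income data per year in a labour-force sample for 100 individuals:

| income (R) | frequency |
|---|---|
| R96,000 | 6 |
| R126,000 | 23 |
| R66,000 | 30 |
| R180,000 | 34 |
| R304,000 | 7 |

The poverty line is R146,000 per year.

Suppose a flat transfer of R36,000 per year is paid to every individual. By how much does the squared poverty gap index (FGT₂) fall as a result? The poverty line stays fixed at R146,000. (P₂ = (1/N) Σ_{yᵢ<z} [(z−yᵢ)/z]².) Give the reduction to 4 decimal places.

0.0736

Before: below the line — 30×R66,000, 6×R96,000, 23×R126,000; squared poverty gap index (FGT₂) = 0.101426.
After the R36,000 transfer: below the line — 30×R102,000, 6×R132,000; squared poverty gap index (FGT₂) = 0.027799.
Reduction = 0.101426 − 0.027799 = 0.0736.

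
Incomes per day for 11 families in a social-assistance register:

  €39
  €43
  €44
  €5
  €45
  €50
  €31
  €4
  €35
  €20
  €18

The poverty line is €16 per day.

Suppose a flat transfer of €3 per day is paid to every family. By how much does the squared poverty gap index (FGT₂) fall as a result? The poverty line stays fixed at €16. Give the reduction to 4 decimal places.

0.0426

Before: below the line — €4, €5; squared poverty gap index (FGT₂) = 0.094105.
After the €3 transfer: below the line — €7, €8; squared poverty gap index (FGT₂) = 0.051491.
Reduction = 0.094105 − 0.051491 = 0.0426.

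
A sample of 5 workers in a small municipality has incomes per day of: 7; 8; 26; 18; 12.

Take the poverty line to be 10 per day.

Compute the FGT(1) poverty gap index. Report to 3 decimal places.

0.100

Incomes under z: 7, 8 (q = 2 of N = 5).
Relative gaps: (10−7)/10 = 0.3000; (10−8)/10 = 0.2000.
Σ = 0.500000. Dividing by the full population N = 5 gives P₁ = 0.100.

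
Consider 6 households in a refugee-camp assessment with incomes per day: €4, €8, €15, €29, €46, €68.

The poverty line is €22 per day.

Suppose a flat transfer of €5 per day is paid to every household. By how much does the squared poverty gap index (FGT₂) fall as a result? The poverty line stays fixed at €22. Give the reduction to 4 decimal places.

Before: below the line — €4, €8, €15; squared poverty gap index (FGT₂) = 0.195937.
After the €5 transfer: below the line — €9, €13, €20; squared poverty gap index (FGT₂) = 0.087466.
Reduction = 0.195937 − 0.087466 = 0.1085.

0.1085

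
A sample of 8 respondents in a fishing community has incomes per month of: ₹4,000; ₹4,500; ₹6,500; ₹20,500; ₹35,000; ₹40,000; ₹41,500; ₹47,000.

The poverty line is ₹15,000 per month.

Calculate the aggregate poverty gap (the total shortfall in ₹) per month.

Incomes under z: ₹4,000, ₹4,500, ₹6,500 (q = 3 of N = 8).
Individual gaps: 15000−4000 = 11000; 15000−4500 = 10500; 15000−6500 = 8500.
Aggregate gap = ₹30,000.

₹30,000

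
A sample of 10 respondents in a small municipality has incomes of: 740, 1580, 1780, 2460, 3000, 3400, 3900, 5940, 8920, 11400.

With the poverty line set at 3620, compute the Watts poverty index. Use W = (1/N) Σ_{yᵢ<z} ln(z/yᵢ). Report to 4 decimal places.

Incomes under z: 740, 1580, 1780, 2460, 3000, 3400 (q = 6 of N = 10).
ln(z/y) terms: ln(3620/740) = 1.5876; ln(3620/1580) = 0.8290; ln(3620/1780) = 0.7099; ln(3620/2460) = 0.3863; ln(3620/3000) = 0.1879; ln(3620/3400) = 0.0627.
W = 3.763362 / 10 = 0.3763.

0.3763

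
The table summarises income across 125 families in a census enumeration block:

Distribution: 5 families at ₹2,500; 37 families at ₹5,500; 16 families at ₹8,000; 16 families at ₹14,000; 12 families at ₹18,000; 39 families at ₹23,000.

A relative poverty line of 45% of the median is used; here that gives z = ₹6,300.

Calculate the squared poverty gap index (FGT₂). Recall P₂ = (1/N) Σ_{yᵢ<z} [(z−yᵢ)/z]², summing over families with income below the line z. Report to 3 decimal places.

0.019

Below the line: 5×₹2,500, 37×₹5,500 (q = 42 of N = 125).
Relative gaps: (6300−2500)/6300 = 0.6032 (×5); (6300−5500)/6300 = 0.1270 (×37).
Squared: 0.3638 (×5); 0.0161 (×37).
Sum = 2.415722; P₂ = 2.415722 / 125 = 0.019.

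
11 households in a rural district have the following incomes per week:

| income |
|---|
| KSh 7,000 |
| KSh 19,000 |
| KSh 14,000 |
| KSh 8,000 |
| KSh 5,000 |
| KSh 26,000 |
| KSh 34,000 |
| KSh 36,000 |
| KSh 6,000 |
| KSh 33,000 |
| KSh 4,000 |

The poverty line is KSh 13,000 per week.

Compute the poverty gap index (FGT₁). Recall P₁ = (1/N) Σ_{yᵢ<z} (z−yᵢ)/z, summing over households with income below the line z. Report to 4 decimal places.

Below z: KSh 4,000, KSh 5,000, KSh 6,000, KSh 7,000, KSh 8,000 (q = 5 of N = 11).
Gap ratios (z−y)/z: (13000−4000)/13000 = 0.6923; (13000−5000)/13000 = 0.6154; (13000−6000)/13000 = 0.5385; (13000−7000)/13000 = 0.4615; (13000−8000)/13000 = 0.3846.
Sum of shortfalls = 2.692308; P₁ averages over all N: 2.692308 / 11 = 0.2448.

0.2448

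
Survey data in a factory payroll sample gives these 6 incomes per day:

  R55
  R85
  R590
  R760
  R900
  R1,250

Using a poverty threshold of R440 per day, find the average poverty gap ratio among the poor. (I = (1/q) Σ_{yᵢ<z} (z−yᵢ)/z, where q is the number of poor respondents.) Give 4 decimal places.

Below z: R55, R85 (q = 2 of N = 6).
Relative gaps: 0.8750, 0.8068; sum = 1.681818.
I averages over the q = 2 poor units only: 1.681818 / 2 = 0.8409.

0.8409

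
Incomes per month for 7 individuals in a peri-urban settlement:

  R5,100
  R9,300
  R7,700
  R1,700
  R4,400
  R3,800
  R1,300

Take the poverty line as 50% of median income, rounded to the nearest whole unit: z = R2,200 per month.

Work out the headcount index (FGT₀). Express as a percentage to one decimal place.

28.6%

2 of the 7 individuals have income below R2,200.
H = 2/7 = 28.6%.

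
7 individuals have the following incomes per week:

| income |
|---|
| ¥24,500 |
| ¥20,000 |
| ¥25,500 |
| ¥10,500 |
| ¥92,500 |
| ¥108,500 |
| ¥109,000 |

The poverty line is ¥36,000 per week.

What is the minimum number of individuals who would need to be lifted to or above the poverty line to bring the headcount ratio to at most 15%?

3

4 of the 7 individuals are poor, so H = 4/7 = 0.571.
A headcount ratio of at most 15% allows at most ⌊0.15 × 7⌋ = 1 poor individuals.
So at least 4 − 1 = 3 must be lifted.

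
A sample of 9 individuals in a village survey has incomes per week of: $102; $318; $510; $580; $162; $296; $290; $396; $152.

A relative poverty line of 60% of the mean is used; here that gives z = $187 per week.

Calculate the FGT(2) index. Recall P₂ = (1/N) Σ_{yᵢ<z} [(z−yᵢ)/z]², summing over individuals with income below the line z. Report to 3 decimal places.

Poor units: $102, $152, $162 (q = 3 of N = 9).
Relative gaps: (187−102)/187 = 0.4545; (187−152)/187 = 0.1872; (187−162)/187 = 0.1337.
Squared: 0.2066; 0.0350; 0.0179.
Sum = 0.259516; P₂ = 0.259516 / 9 = 0.029.

0.029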